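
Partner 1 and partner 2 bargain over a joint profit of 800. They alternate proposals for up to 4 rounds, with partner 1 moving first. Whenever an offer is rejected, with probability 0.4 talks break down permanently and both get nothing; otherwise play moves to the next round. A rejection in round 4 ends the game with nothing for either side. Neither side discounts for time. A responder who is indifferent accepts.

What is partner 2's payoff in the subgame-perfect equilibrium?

364.8

Round 4 (partner 2 proposes): partner 1 will accept anything ≥ 0, so partner 2 offers 0 and keeps 800.
Round 3 (partner 1 proposes): rejecting gives partner 2 an expected 0.6 × 800 = 480; partner 1 offers that and keeps 320.
Round 2 (partner 2 proposes): rejecting gives partner 1 an expected 0.6 × 320 = 192; partner 2 offers that and keeps 608.
Round 1 (partner 1 proposes): rejecting gives partner 2 an expected 0.6 × 608 = 364.8; partner 1 offers that and keeps 435.2.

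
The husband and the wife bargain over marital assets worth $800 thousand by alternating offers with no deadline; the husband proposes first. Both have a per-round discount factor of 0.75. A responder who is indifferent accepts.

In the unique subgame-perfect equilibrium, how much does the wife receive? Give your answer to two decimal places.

In a stationary SPE each proposer offers the other exactly their discounted continuation value.
If the husband keeps x when proposing and the wife keeps y when proposing, then x = 800 − 0.75y and y = 800 − 0.75x.
Solving: x = 800(1 − 0.75) / (1 − 0.75·0.75) = 200 / 0.4375 ≈ 457.1429.
The wife gets 800 − 457.1429 ≈ 342.8571.

342.86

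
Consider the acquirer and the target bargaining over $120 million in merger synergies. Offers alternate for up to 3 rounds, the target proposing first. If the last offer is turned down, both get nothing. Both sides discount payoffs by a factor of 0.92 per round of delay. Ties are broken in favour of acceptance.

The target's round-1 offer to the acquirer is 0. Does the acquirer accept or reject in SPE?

Round 3 (the target proposes): rejection yields 0 for the acquirer; the target offers 0 and keeps 120.
Round 2 (the acquirer proposes): the target can get 120 next round, worth 0.92 × 120 = 110.4 now; the acquirer offers that and keeps 9.6.
So by rejecting in round 1, the acquirer gets 9.6 next round, worth 0.92 × 9.6 = 8.832 now.
Offer 0 < 8.832, so the acquirer rejects.

Reject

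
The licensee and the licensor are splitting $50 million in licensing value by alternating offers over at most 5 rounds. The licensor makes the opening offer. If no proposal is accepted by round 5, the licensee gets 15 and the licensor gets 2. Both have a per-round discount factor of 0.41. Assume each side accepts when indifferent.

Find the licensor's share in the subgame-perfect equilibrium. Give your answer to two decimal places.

Round 5 (the licensor proposes): the licensee gets 15 if talks fail, so the licensor offers 15 and keeps 35.
Round 4 (the licensee proposes): the licensor can get 35 next round, worth 0.41 × 35 = 14.35 now, so the licensee offers 14.35, keeping 35.65.
Round 3 (the licensor proposes): the licensee can get 35.65 next round, worth 0.41 × 35.65 = 14.6165 now. The licensor offers 14.6165 and keeps 50 − 14.6165 = 35.3835.
Round 2 (the licensee proposes): the licensor can get 35.3835 next round, worth 0.41 × 35.3835 = 14.507235 now, so the licensee offers 14.507235, keeping 35.492765.
Round 1 (the licensor proposes): the licensee can get 35.492765 next round, worth 0.41 × 35.492765 = 14.55203365 now. The licensor offers 14.55203365 and keeps 50 − 14.55203365 = 35.44796635.

35.45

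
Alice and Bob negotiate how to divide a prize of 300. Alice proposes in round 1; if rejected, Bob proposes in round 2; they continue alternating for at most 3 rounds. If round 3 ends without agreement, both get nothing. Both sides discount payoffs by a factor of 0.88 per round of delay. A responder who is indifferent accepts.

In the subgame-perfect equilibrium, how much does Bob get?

Round 3 (Alice proposes): Bob will accept anything ≥ 0, so Alice offers 0 and keeps 300.
Round 2 (Bob proposes): Alice can get 300 next round, worth 0.88 × 300 = 264 now. Bob offers 264 and keeps 300 − 264 = 36.
Round 1 (Alice proposes): Bob can get 36 next round, worth 0.88 × 36 = 31.68 now. Alice offers 31.68 and keeps 300 − 31.68 = 268.32.

31.68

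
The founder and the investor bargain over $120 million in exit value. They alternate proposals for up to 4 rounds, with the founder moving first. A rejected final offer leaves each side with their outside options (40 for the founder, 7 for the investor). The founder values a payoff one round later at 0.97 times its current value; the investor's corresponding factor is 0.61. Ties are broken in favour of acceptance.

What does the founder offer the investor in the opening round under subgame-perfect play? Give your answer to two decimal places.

Round 4 (the investor proposes): the founder gets 40 if talks fail, so the investor offers 40 and keeps 80.
Round 3 (the founder proposes): the investor can get 80 next round, worth 0.61 × 80 = 48.8 now; the founder offers that and keeps 71.2.
Round 2 (the investor proposes): the founder can get 71.2 next round, worth 0.97 × 71.2 = 69.064 now. The investor offers 69.064 and keeps 120 − 69.064 = 50.936.
Round 1 (the founder proposes): the investor can get 50.936 next round, worth 0.61 × 50.936 = 31.07096 now, so the founder offers 31.07096, keeping 88.92904.

31.07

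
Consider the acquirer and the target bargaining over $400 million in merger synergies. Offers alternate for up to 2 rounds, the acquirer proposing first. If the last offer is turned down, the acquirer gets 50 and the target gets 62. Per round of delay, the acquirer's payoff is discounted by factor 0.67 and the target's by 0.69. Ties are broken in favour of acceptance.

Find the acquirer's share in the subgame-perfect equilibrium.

158.5

By backward induction:
Round 2 (the target proposes): the acquirer gets 50 if talks fail, so the target offers 50 and keeps 350.
Round 1 (the acquirer proposes): the target can get 350 next round, worth 0.69 × 350 = 241.5 now. The acquirer offers 241.5 and keeps 400 − 241.5 = 158.5.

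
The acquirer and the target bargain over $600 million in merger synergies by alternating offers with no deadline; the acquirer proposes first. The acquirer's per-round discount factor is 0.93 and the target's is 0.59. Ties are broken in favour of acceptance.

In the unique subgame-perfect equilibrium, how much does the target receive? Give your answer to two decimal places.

In a stationary SPE each proposer offers the other exactly their discounted continuation value.
If the acquirer keeps x when proposing and the target keeps y when proposing, then x = 600 − 0.59y and y = 600 − 0.93x.
Solving: x = 600(1 − 0.59) / (1 − 0.93·0.59) = 246 / 0.4513 ≈ 545.0920.
The target gets 600 − 545.0920 ≈ 54.9080.

54.91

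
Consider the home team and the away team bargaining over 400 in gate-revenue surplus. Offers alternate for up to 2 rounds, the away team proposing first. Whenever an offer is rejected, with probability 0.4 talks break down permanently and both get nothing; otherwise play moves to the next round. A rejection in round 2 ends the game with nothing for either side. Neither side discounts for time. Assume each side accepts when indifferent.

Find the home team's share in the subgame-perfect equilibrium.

240

By backward induction:
Round 2 (the home team proposes): the away team will accept anything ≥ 0, so the home team offers 0 and keeps 400.
Round 1 (the away team proposes): rejecting gives the home team an expected 0.6 × 400 = 240; the away team offers that and keeps 160.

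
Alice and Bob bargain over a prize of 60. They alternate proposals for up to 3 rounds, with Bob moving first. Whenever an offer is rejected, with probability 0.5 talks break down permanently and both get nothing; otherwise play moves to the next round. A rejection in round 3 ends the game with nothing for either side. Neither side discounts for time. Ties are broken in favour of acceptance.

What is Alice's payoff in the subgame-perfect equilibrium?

Round 3 (Bob proposes): rejection yields 0 for Alice; Bob offers 0 and keeps 60.
Round 2 (Alice proposes): rejecting gives Bob an expected 0.5 × 60 = 30. Alice offers 30 and keeps 60 − 30 = 30.
Round 1 (Bob proposes): rejecting gives Alice an expected 0.5 × 30 = 15, so Bob offers 15, keeping 45.

15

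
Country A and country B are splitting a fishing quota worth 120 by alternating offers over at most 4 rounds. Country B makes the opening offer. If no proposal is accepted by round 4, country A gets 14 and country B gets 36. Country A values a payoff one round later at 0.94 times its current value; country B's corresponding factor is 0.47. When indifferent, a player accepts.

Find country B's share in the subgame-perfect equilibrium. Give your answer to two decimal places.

25.33

By backward induction:
Round 4 (country A proposes): country B gets 36 if talks fail, so country A offers 36 and keeps 84.
Round 3 (country B proposes): country A can get 84 next round, worth 0.94 × 84 = 78.96 now. Country B offers 78.96 and keeps 120 − 78.96 = 41.04.
Round 2 (country A proposes): country B can get 41.04 next round, worth 0.47 × 41.04 = 19.2888 now, so country A offers 19.2888, keeping 100.7112.
Round 1 (country B proposes): country A can get 100.7112 next round, worth 0.94 × 100.7112 = 94.668528 now. Country B offers 94.668528 and keeps 120 − 94.668528 = 25.331472.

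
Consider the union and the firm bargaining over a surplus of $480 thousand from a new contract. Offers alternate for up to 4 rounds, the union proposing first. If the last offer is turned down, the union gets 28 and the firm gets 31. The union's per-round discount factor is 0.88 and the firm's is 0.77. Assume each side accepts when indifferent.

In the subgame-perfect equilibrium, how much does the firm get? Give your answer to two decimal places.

280.18

Round 4 (the firm proposes): the union gets 28 if talks fail, so the firm offers 28 and keeps 452.
Round 3 (the union proposes): the firm can get 452 next round, worth 0.77 × 452 = 348.04 now, so the union offers 348.04, keeping 131.96.
Round 2 (the firm proposes): the union can get 131.96 next round, worth 0.88 × 131.96 = 116.1248 now; the firm offers that and keeps 363.8752.
Round 1 (the union proposes): the firm can get 363.8752 next round, worth 0.77 × 363.8752 = 280.183904 now. The union offers 280.183904 and keeps 480 − 280.183904 = 199.816096.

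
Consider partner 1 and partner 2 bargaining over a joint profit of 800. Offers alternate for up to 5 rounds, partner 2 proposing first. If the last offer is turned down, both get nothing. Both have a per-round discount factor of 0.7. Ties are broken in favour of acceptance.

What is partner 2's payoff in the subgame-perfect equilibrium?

Round 5 (partner 2 proposes): rejection yields 0 for partner 1; partner 2 offers 0 and keeps 800.
Round 4 (partner 1 proposes): partner 2 can get 800 next round, worth 0.7 × 800 = 560 now; partner 1 offers that and keeps 240.
Round 3 (partner 2 proposes): partner 1 can get 240 next round, worth 0.7 × 240 = 168 now, so partner 2 offers 168, keeping 632.
Round 2 (partner 1 proposes): partner 2 can get 632 next round, worth 0.7 × 632 = 442.4 now, so partner 1 offers 442.4, keeping 357.6.
Round 1 (partner 2 proposes): partner 1 can get 357.6 next round, worth 0.7 × 357.6 = 250.32 now. Partner 2 offers 250.32 and keeps 800 − 250.32 = 549.68.

549.68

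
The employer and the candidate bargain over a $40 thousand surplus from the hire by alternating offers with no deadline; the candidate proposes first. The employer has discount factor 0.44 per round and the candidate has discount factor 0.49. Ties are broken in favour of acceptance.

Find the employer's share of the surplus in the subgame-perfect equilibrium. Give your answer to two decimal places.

When the candidate proposes, the employer accepts any offer worth at least 0.44 times what the employer would get by proposing next round; and vice versa.
This gives x = 40 − 0.44y and y = 40 − 0.49x, where x and y are each side's share when it proposes.
Hence (1 − 0.44·0.49)x = 40(1 − 0.44), i.e. 0.7844·x = 22.4.
x ≈ 28.5569; the employer's share is 40 − x ≈ 11.4431.

11.44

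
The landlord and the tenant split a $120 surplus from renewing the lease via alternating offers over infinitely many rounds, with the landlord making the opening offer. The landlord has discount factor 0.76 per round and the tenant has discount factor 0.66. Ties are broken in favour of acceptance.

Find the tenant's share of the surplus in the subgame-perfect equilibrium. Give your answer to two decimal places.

38.14

In a stationary SPE each proposer offers the other exactly their discounted continuation value.
If the landlord keeps x when proposing and the tenant keeps y when proposing, then x = 120 − 0.66y and y = 120 − 0.76x.
Solving: x = 120(1 − 0.66) / (1 − 0.76·0.66) = 40.8 / 0.4984 ≈ 81.8620.
The tenant gets 120 − 81.8620 ≈ 38.1380.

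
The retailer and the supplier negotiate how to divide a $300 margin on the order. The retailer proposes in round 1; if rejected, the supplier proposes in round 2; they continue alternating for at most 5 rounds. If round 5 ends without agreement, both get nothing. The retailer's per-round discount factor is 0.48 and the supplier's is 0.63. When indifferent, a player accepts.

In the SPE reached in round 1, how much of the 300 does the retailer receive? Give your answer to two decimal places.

172.00

Round 5 (the retailer proposes): rejection yields 0 for the supplier; the retailer offers 0 and keeps 300.
Round 4 (the supplier proposes): the retailer can get 300 next round, worth 0.48 × 300 = 144 now, so the supplier offers 144, keeping 156.
Round 3 (the retailer proposes): the supplier can get 156 next round, worth 0.63 × 156 = 98.28 now. The retailer offers 98.28 and keeps 300 − 98.28 = 201.72.
Round 2 (the supplier proposes): the retailer can get 201.72 next round, worth 0.48 × 201.72 = 96.8256 now. The supplier offers 96.8256 and keeps 300 − 96.8256 = 203.1744.
Round 1 (the retailer proposes): the supplier can get 203.1744 next round, worth 0.63 × 203.1744 = 127.999872 now; the retailer offers that and keeps 172.000128.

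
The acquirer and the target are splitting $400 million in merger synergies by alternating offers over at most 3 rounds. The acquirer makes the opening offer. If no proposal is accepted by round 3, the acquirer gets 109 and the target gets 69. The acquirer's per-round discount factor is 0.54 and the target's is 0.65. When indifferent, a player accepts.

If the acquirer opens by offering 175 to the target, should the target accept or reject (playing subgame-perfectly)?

Round 3 (the acquirer proposes): the target gets 69 if talks fail, so the acquirer offers 69 and keeps 331.
Round 2 (the target proposes): the acquirer can get 331 next round, worth 0.54 × 331 = 178.74 now; the target offers that and keeps 221.26.
So by rejecting in round 1, the target gets 221.26 next round, worth 0.65 × 221.26 = 143.819 now.
Offer 175 ≥ 143.819, so the target accepts.

Accept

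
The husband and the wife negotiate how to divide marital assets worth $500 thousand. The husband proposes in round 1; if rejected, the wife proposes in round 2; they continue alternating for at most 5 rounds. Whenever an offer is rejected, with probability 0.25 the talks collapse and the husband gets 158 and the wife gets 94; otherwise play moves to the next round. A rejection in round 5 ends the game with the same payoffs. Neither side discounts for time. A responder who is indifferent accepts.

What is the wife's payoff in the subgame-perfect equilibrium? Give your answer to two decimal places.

166.66

By backward induction:
Round 5 (the husband proposes): the wife gets 94 if talks fail, so the husband offers 94 and keeps 406.
Round 4 (the wife proposes): rejecting gives the husband an expected 0.75 × 406 + 0.25 × 158 = 344, so the wife offers 344, keeping 156.
Round 3 (the husband proposes): rejecting gives the wife an expected 0.75 × 156 + 0.25 × 94 = 140.5, so the husband offers 140.5, keeping 359.5.
Round 2 (the wife proposes): rejecting gives the husband an expected 0.75 × 359.5 + 0.25 × 158 = 309.125. The wife offers 309.125 and keeps 500 − 309.125 = 190.875.
Round 1 (the husband proposes): rejecting gives the wife an expected 0.75 × 190.875 + 0.25 × 94 = 166.65625; the husband offers that and keeps 333.34375.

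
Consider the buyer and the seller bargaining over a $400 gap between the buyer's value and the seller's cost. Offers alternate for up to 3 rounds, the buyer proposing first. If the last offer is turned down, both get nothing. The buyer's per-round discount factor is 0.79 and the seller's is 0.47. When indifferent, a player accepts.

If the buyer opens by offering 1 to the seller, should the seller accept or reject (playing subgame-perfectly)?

Round 3 (the buyer proposes): the seller will accept anything ≥ 0, so the buyer offers 0 and keeps 400.
Round 2 (the seller proposes): the buyer can get 400 next round, worth 0.79 × 400 = 316 now. The seller offers 316 and keeps 400 − 316 = 84.
So by rejecting in round 1, the seller gets 84 next round, worth 0.47 × 84 = 39.48 now.
Offer 1 < 39.48, so the seller rejects.

Reject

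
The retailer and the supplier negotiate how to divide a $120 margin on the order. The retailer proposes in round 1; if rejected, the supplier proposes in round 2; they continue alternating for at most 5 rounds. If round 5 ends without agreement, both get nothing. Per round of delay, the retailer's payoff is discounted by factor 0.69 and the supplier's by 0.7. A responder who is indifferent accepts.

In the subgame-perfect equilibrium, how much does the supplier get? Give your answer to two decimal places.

Round 5 (the retailer proposes): rejection yields 0 for the supplier; the retailer offers 0 and keeps 120.
Round 4 (the supplier proposes): the retailer can get 120 next round, worth 0.69 × 120 = 82.8 now; the supplier offers that and keeps 37.2.
Round 3 (the retailer proposes): the supplier can get 37.2 next round, worth 0.7 × 37.2 = 26.04 now. The retailer offers 26.04 and keeps 120 − 26.04 = 93.96.
Round 2 (the supplier proposes): the retailer can get 93.96 next round, worth 0.69 × 93.96 = 64.8324 now; the supplier offers that and keeps 55.1676.
Round 1 (the retailer proposes): the supplier can get 55.1676 next round, worth 0.7 × 55.1676 = 38.61732 now, so the retailer offers 38.61732, keeping 81.38268.

38.62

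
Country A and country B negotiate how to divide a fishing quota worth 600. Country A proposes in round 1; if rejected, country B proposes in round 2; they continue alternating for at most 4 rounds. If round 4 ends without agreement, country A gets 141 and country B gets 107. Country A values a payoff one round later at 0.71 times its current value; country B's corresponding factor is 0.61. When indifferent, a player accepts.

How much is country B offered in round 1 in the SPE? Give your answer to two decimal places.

By backward induction:
Round 4 (country B proposes): country A gets 141 if talks fail, so country B offers 141 and keeps 459.
Round 3 (country A proposes): country B can get 459 next round, worth 0.61 × 459 = 279.99 now. Country A offers 279.99 and keeps 600 − 279.99 = 320.01.
Round 2 (country B proposes): country A can get 320.01 next round, worth 0.71 × 320.01 = 227.2071 now, so country B offers 227.2071, keeping 372.7929.
Round 1 (country A proposes): country B can get 372.7929 next round, worth 0.61 × 372.7929 = 227.403669 now; country A offers that and keeps 372.596331.

227.40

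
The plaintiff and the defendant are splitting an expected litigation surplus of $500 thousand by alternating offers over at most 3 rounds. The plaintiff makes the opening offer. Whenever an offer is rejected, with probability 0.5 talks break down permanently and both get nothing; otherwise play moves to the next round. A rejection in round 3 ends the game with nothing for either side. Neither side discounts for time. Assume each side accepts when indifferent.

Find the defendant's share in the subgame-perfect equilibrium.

By backward induction:
Round 3 (the plaintiff proposes): the defendant will accept anything ≥ 0, so the plaintiff offers 0 and keeps 500.
Round 2 (the defendant proposes): rejecting gives the plaintiff an expected 0.5 × 500 = 250; the defendant offers that and keeps 250.
Round 1 (the plaintiff proposes): rejecting gives the defendant an expected 0.5 × 250 = 125; the plaintiff offers that and keeps 375.

125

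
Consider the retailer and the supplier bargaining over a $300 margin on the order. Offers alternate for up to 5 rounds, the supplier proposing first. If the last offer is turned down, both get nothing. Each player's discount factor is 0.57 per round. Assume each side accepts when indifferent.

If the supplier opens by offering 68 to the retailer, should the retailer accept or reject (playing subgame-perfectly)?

Reject

Round 5 (the supplier proposes): rejection yields 0 for the retailer; the supplier offers 0 and keeps 300.
Round 4 (the retailer proposes): the supplier can get 300 next round, worth 0.57 × 300 = 171 now, so the retailer offers 171, keeping 129.
Round 3 (the supplier proposes): the retailer can get 129 next round, worth 0.57 × 129 = 73.53 now; the supplier offers that and keeps 226.47.
Round 2 (the retailer proposes): the supplier can get 226.47 next round, worth 0.57 × 226.47 = 129.0879 now; the retailer offers that and keeps 170.9121.
So by rejecting in round 1, the retailer gets 170.9121 next round, worth 0.57 × 170.9121 = 97.419897 now.
Offer 68 < 97.419897, so the retailer rejects.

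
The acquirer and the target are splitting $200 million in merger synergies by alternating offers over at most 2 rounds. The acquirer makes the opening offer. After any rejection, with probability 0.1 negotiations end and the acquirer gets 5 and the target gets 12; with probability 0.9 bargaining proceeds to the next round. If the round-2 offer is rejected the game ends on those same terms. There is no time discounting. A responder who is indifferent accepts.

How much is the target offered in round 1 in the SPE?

176.7

By backward induction:
Round 2 (the target proposes): the acquirer gets 5 if talks fail, so the target offers 5 and keeps 195.
Round 1 (the acquirer proposes): rejecting gives the target an expected 0.9 × 195 + 0.1 × 12 = 176.7. The acquirer offers 176.7 and keeps 200 − 176.7 = 23.3.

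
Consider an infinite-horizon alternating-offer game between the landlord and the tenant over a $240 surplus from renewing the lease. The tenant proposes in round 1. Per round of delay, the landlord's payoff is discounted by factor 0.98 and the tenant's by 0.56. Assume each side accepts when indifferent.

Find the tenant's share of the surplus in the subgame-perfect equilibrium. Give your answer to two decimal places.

10.64

When the tenant proposes, the landlord accepts any offer worth at least 0.98 times what the landlord would get by proposing next round; and vice versa.
This gives x = 240 − 0.98y and y = 240 − 0.56x, where x and y are each side's share when it proposes.
Hence (1 − 0.98·0.56)x = 240(1 − 0.98), i.e. 0.4512·x = 4.8.
x ≈ 10.6383; the landlord's share is 240 − x ≈ 229.3617.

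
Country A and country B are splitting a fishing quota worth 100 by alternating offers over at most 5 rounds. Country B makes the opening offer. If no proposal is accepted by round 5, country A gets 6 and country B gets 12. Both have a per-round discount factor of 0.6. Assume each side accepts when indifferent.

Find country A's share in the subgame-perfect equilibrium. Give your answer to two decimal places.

33.42

Round 5 (country B proposes): country A gets 6 if talks fail, so country B offers 6 and keeps 94.
Round 4 (country A proposes): country B can get 94 next round, worth 0.6 × 94 = 56.4 now. Country A offers 56.4 and keeps 100 − 56.4 = 43.6.
Round 3 (country B proposes): country A can get 43.6 next round, worth 0.6 × 43.6 = 26.16 now. Country B offers 26.16 and keeps 100 − 26.16 = 73.84.
Round 2 (country A proposes): country B can get 73.84 next round, worth 0.6 × 73.84 = 44.304 now. Country A offers 44.304 and keeps 100 − 44.304 = 55.696.
Round 1 (country B proposes): country A can get 55.696 next round, worth 0.6 × 55.696 = 33.4176 now; country B offers that and keeps 66.5824.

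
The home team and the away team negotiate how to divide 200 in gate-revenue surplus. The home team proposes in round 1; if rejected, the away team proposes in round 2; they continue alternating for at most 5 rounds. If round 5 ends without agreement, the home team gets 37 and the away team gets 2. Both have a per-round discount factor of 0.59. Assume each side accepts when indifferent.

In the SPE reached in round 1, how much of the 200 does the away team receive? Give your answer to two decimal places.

65.46

Round 5 (the home team proposes): the away team gets 2 if talks fail, so the home team offers 2 and keeps 198.
Round 4 (the away team proposes): the home team can get 198 next round, worth 0.59 × 198 = 116.82 now, so the away team offers 116.82, keeping 83.18.
Round 3 (the home team proposes): the away team can get 83.18 next round, worth 0.59 × 83.18 = 49.0762 now, so the home team offers 49.0762, keeping 150.9238.
Round 2 (the away team proposes): the home team can get 150.9238 next round, worth 0.59 × 150.9238 = 89.045042 now; the away team offers that and keeps 110.954958.
Round 1 (the home team proposes): the away team can get 110.954958 next round, worth 0.59 × 110.954958 = 65.46342522 now, so the home team offers 65.46342522, keeping 134.53657478.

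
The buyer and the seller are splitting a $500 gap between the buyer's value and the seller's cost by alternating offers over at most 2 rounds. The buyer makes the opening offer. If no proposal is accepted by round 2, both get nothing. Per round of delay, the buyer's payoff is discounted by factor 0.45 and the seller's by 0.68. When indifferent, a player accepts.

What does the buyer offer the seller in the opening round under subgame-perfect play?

Round 2 (the seller proposes): the buyer will accept anything ≥ 0, so the seller offers 0 and keeps 500.
Round 1 (the buyer proposes): the seller can get 500 next round, worth 0.68 × 500 = 340 now. The buyer offers 340 and keeps 500 − 340 = 160.

340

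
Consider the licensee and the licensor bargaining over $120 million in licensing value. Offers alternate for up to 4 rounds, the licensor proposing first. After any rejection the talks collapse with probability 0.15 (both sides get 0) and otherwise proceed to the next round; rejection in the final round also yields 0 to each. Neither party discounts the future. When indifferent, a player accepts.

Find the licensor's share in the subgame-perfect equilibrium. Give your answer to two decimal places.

Round 4 (the licensee proposes): the licensor will accept anything ≥ 0, so the licensee offers 0 and keeps 120.
Round 3 (the licensor proposes): rejecting gives the licensee an expected 0.85 × 120 = 102; the licensor offers that and keeps 18.
Round 2 (the licensee proposes): rejecting gives the licensor an expected 0.85 × 18 = 15.3; the licensee offers that and keeps 104.7.
Round 1 (the licensor proposes): rejecting gives the licensee an expected 0.85 × 104.7 = 88.995. The licensor offers 88.995 and keeps 120 − 88.995 = 31.005.

31.01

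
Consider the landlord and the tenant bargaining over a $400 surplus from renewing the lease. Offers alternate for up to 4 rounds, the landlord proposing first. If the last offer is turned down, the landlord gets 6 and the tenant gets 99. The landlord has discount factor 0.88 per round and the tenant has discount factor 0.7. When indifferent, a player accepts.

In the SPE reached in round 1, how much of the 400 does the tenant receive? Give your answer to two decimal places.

Solve by backward induction from round 4.
Round 4 (the tenant proposes): the landlord gets 6 if talks fail, so the tenant offers 6 and keeps 394.
Round 3 (the landlord proposes): the tenant can get 394 next round, worth 0.7 × 394 = 275.8 now, so the landlord offers 275.8, keeping 124.2.
Round 2 (the tenant proposes): the landlord can get 124.2 next round, worth 0.88 × 124.2 = 109.296 now. The tenant offers 109.296 and keeps 400 − 109.296 = 290.704.
Round 1 (the landlord proposes): the tenant can get 290.704 next round, worth 0.7 × 290.704 = 203.4928 now; the landlord offers that and keeps 196.5072.

203.49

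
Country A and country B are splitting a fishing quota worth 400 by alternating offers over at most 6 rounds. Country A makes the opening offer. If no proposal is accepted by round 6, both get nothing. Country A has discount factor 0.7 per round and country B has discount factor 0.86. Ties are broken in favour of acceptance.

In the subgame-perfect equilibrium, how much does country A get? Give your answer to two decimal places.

By backward induction:
Round 6 (country B proposes): country A will accept anything ≥ 0, so country B offers 0 and keeps 400.
Round 5 (country A proposes): country B can get 400 next round, worth 0.86 × 400 = 344 now. Country A offers 344 and keeps 400 − 344 = 56.
Round 4 (country B proposes): country A can get 56 next round, worth 0.7 × 56 = 39.2 now; country B offers that and keeps 360.8.
Round 3 (country A proposes): country B can get 360.8 next round, worth 0.86 × 360.8 = 310.288 now; country A offers that and keeps 89.712.
Round 2 (country B proposes): country A can get 89.712 next round, worth 0.7 × 89.712 = 62.7984 now, so country B offers 62.7984, keeping 337.2016.
Round 1 (country A proposes): country B can get 337.2016 next round, worth 0.86 × 337.2016 = 289.993376 now, so country A offers 289.993376, keeping 110.006624.

110.01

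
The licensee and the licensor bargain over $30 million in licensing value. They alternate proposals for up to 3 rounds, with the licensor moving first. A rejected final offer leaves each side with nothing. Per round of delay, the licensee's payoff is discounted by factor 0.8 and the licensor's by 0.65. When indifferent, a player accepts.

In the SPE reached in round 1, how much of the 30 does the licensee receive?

Work backward from the last round.
Round 3 (the licensor proposes): rejection yields 0 for the licensee; the licensor offers 0 and keeps 30.
Round 2 (the licensee proposes): the licensor can get 30 next round, worth 0.65 × 30 = 19.5 now. The licensee offers 19.5 and keeps 30 − 19.5 = 10.5.
Round 1 (the licensor proposes): the licensee can get 10.5 next round, worth 0.8 × 10.5 = 8.4 now; the licensor offers that and keeps 21.6.

8.4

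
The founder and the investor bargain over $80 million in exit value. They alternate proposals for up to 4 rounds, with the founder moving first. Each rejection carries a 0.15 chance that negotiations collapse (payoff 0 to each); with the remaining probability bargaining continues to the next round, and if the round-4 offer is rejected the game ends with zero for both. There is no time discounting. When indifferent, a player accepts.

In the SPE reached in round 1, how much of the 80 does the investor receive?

59.33

By backward induction:
Round 4 (the investor proposes): the founder will accept anything ≥ 0, so the investor offers 0 and keeps 80.
Round 3 (the founder proposes): rejecting gives the investor an expected 0.85 × 80 = 68. The founder offers 68 and keeps 80 − 68 = 12.
Round 2 (the investor proposes): rejecting gives the founder an expected 0.85 × 12 = 10.2, so the investor offers 10.2, keeping 69.8.
Round 1 (the founder proposes): rejecting gives the investor an expected 0.85 × 69.8 = 59.33; the founder offers that and keeps 20.67.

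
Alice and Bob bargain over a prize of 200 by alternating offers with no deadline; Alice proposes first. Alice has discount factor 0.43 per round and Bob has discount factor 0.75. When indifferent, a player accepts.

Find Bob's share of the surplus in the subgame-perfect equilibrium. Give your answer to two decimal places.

126.20

Let x be Alice's share when Alice proposes and y be Bob's share when Bob proposes.
Bob accepts iff offered ≥ 0.75·y, so x = 200 − 0.75y. Symmetrically y = 200 − 0.43x.
Substituting: x = 200 − 0.75(200 − 0.43x), giving x(1 − 0.43·0.75) = 200(1 − 0.75).
So x = 200 × 0.25 / 0.6775 ≈ 73.8007, and Bob receives 200 − x ≈ 126.1993.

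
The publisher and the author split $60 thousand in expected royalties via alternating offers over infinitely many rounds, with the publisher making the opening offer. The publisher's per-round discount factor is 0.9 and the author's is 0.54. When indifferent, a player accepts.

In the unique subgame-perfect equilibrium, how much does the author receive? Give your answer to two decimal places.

6.30

In a stationary SPE each proposer offers the other exactly their discounted continuation value.
If the publisher keeps x when proposing and the author keeps y when proposing, then x = 60 − 0.54y and y = 60 − 0.9x.
Solving: x = 60(1 − 0.54) / (1 − 0.9·0.54) = 27.6 / 0.514 ≈ 53.6965.
The author gets 60 − 53.6965 ≈ 6.3035.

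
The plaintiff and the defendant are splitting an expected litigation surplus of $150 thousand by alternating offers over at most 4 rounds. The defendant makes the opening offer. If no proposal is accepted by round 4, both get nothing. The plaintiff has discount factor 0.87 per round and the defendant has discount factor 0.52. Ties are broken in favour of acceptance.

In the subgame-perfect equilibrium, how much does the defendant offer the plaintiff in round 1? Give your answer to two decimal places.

Round 4 (the plaintiff proposes): rejection yields 0 for the defendant; the plaintiff offers 0 and keeps 150.
Round 3 (the defendant proposes): the plaintiff can get 150 next round, worth 0.87 × 150 = 130.5 now. The defendant offers 130.5 and keeps 150 − 130.5 = 19.5.
Round 2 (the plaintiff proposes): the defendant can get 19.5 next round, worth 0.52 × 19.5 = 10.14 now; the plaintiff offers that and keeps 139.86.
Round 1 (the defendant proposes): the plaintiff can get 139.86 next round, worth 0.87 × 139.86 = 121.6782 now, so the defendant offers 121.6782, keeping 28.3218.

121.68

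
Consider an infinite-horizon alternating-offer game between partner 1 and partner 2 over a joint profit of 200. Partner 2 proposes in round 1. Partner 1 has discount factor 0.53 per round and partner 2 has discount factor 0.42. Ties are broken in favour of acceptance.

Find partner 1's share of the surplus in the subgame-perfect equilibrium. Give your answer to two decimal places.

When partner 2 proposes, partner 1 accepts any offer worth at least 0.53 times what partner 1 would get by proposing next round; and vice versa.
This gives x = 200 − 0.53y and y = 200 − 0.42x, where x and y are each side's share when it proposes.
Hence (1 − 0.53·0.42)x = 200(1 − 0.53), i.e. 0.7774·x = 94.
x ≈ 120.9159; partner 1's share is 200 − x ≈ 79.0841.

79.08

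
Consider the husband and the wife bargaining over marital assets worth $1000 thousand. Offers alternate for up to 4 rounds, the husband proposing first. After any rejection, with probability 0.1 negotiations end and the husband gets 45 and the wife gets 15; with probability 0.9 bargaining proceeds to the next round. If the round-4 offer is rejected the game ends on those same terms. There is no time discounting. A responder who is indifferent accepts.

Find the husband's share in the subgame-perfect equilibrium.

215.14

Round 4 (the wife proposes): the husband gets 45 if talks fail, so the wife offers 45 and keeps 955.
Round 3 (the husband proposes): rejecting gives the wife an expected 0.9 × 955 + 0.1 × 15 = 861. The husband offers 861 and keeps 1000 − 861 = 139.
Round 2 (the wife proposes): rejecting gives the husband an expected 0.9 × 139 + 0.1 × 45 = 129.6. The wife offers 129.6 and keeps 1000 − 129.6 = 870.4.
Round 1 (the husband proposes): rejecting gives the wife an expected 0.9 × 870.4 + 0.1 × 15 = 784.86, so the husband offers 784.86, keeping 215.14.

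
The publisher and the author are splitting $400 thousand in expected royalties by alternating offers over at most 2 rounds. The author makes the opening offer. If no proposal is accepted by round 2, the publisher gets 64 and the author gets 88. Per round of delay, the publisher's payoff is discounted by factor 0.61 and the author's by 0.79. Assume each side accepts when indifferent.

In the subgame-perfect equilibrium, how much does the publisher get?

By backward induction:
Round 2 (the publisher proposes): the author gets 88 if talks fail, so the publisher offers 88 and keeps 312.
Round 1 (the author proposes): the publisher can get 312 next round, worth 0.61 × 312 = 190.32 now; the author offers that and keeps 209.68.

190.32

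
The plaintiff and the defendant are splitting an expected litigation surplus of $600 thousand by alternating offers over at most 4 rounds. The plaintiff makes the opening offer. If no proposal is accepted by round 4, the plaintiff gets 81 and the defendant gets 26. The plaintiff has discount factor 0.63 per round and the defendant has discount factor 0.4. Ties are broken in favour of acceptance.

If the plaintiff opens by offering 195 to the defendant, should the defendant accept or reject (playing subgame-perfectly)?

Round 4 (the defendant proposes): the plaintiff gets 81 if talks fail, so the defendant offers 81 and keeps 519.
Round 3 (the plaintiff proposes): the defendant can get 519 next round, worth 0.4 × 519 = 207.6 now; the plaintiff offers that and keeps 392.4.
Round 2 (the defendant proposes): the plaintiff can get 392.4 next round, worth 0.63 × 392.4 = 247.212 now, so the defendant offers 247.212, keeping 352.788.
So by rejecting in round 1, the defendant gets 352.788 next round, worth 0.4 × 352.788 = 141.1152 now.
Offer 195 ≥ 141.1152, so the defendant accepts.

Accept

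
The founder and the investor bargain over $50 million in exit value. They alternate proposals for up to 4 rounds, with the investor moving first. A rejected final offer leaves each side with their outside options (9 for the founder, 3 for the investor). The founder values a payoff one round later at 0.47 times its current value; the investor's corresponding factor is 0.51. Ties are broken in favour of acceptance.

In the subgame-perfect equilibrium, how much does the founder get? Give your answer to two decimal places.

Round 4 (the founder proposes): the investor gets 3 if talks fail, so the founder offers 3 and keeps 47.
Round 3 (the investor proposes): the founder can get 47 next round, worth 0.47 × 47 = 22.09 now, so the investor offers 22.09, keeping 27.91.
Round 2 (the founder proposes): the investor can get 27.91 next round, worth 0.51 × 27.91 = 14.2341 now; the founder offers that and keeps 35.7659.
Round 1 (the investor proposes): the founder can get 35.7659 next round, worth 0.47 × 35.7659 = 16.809973 now, so the investor offers 16.809973, keeping 33.190027.

16.81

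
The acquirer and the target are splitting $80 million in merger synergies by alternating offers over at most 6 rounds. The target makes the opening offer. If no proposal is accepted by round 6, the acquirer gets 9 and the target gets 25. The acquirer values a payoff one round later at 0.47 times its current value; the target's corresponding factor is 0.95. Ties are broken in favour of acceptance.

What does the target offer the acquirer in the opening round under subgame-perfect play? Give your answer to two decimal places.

Round 6 (the acquirer proposes): the target gets 25 if talks fail, so the acquirer offers 25 and keeps 55.
Round 5 (the target proposes): the acquirer can get 55 next round, worth 0.47 × 55 = 25.85 now. The target offers 25.85 and keeps 80 − 25.85 = 54.15.
Round 4 (the acquirer proposes): the target can get 54.15 next round, worth 0.95 × 54.15 = 51.4425 now; the acquirer offers that and keeps 28.5575.
Round 3 (the target proposes): the acquirer can get 28.5575 next round, worth 0.47 × 28.5575 = 13.422025 now. The target offers 13.422025 and keeps 80 − 13.422025 = 66.577975.
Round 2 (the acquirer proposes): the target can get 66.577975 next round, worth 0.95 × 66.577975 = 63.24907625 now; the acquirer offers that and keeps 16.75092375.
Round 1 (the target proposes): the acquirer can get 16.75092375 next round, worth 0.47 × 16.75092375 = 7.8729341625 now, so the target offers 7.8729341625, keeping 72.1270658375.

7.87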